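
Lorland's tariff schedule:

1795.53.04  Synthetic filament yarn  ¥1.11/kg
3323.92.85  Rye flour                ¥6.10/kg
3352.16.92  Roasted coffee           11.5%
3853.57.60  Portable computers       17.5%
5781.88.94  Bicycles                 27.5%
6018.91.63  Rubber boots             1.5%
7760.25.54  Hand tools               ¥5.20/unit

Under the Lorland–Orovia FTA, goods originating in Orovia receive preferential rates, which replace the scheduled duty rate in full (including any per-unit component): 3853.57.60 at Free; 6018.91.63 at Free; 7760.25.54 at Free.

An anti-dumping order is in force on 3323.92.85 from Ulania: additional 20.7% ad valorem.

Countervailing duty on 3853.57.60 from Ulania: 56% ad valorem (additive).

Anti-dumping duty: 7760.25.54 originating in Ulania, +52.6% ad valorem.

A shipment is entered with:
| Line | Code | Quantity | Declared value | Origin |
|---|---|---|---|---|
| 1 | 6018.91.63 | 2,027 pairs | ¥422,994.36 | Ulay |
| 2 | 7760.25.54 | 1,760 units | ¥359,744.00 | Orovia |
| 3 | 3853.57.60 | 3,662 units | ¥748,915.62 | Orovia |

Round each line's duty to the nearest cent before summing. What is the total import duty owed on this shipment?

Line 1 (6018.91.63, Ulay, 2,027 pairs, ¥422,994.36):
Base rate for 6018.91.63 is 1.5%.
6018.91.63 has an FTA preferential rate, but origin Ulay is not Orovia; base rate stands.
Duty = ¥422,994.36 × 1.5% = ¥6,344.92.
Line 2 (7760.25.54, Orovia, 1,760 units, ¥359,744.00):
Base rate for 7760.25.54 is ¥5.20/unit.
Origin Orovia qualifies under the Lorland–Orovia agreement and 7760.25.54 is covered: preferential rate Free applies instead.
The additional-duty order on 7760.25.54 targets Ulania, not Orovia; it does not apply.
Duty = ¥359,744.00 × 0% = ¥0.00.
Line 3 (3853.57.60, Orovia, 3,662 units, ¥748,915.62):
Base rate for 3853.57.60 is 17.5%.
Origin Orovia qualifies under the Lorland–Orovia agreement and 3853.57.60 is covered: preferential rate Free applies instead.
The additional-duty order on 3853.57.60 targets Ulania, not Orovia; it does not apply.
Duty = ¥748,915.62 × 0% = ¥0.00.
Total = ¥6,344.92 + ¥0.00 + ¥0.00 = ¥6,344.92.

¥6,344.92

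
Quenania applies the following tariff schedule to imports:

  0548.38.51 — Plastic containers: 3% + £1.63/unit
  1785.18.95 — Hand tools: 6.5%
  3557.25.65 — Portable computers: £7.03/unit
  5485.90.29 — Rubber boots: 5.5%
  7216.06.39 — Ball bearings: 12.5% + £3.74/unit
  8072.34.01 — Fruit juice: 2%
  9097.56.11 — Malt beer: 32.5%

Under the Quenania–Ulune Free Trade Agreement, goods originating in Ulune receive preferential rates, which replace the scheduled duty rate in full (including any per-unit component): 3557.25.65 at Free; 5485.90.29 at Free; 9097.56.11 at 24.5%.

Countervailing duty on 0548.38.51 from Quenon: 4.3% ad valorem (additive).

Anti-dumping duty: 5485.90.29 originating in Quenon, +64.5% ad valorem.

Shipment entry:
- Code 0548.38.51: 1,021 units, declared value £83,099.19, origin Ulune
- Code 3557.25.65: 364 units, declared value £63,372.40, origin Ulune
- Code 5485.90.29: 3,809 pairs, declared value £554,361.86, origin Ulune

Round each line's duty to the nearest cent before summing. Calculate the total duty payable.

Line 1 (0548.38.51, Ulune, 1,021 units, £83,099.19):
Base rate for 0548.38.51 is 3% + £1.63/unit.
Origin Ulune is the FTA partner but 0548.38.51 is not on the preference list; base rate stands.
The additional-duty order on 0548.38.51 targets Quenon, not Ulune; it does not apply.
Duty = £83,099.19 × 3% + 1,021 × £1.63 = £4,157.21.
Line 2 (3557.25.65, Ulune, 364 units, £63,372.40):
Base rate for 3557.25.65 is £7.03/unit.
Origin Ulune qualifies under the Quenania–Ulune agreement and 3557.25.65 is covered: preferential rate Free applies instead.
Duty = £63,372.40 × 0% = £0.00.
Line 3 (5485.90.29, Ulune, 3,809 pairs, £554,361.86):
Base rate for 5485.90.29 is 5.5%.
Origin Ulune qualifies under the Quenania–Ulune agreement and 5485.90.29 is covered: preferential rate Free applies instead.
The additional-duty order on 5485.90.29 targets Quenon, not Ulune; it does not apply.
Duty = £554,361.86 × 0% = £0.00.
Total = £4,157.21 + £0.00 + £0.00 = £4,157.21.

£4,157.21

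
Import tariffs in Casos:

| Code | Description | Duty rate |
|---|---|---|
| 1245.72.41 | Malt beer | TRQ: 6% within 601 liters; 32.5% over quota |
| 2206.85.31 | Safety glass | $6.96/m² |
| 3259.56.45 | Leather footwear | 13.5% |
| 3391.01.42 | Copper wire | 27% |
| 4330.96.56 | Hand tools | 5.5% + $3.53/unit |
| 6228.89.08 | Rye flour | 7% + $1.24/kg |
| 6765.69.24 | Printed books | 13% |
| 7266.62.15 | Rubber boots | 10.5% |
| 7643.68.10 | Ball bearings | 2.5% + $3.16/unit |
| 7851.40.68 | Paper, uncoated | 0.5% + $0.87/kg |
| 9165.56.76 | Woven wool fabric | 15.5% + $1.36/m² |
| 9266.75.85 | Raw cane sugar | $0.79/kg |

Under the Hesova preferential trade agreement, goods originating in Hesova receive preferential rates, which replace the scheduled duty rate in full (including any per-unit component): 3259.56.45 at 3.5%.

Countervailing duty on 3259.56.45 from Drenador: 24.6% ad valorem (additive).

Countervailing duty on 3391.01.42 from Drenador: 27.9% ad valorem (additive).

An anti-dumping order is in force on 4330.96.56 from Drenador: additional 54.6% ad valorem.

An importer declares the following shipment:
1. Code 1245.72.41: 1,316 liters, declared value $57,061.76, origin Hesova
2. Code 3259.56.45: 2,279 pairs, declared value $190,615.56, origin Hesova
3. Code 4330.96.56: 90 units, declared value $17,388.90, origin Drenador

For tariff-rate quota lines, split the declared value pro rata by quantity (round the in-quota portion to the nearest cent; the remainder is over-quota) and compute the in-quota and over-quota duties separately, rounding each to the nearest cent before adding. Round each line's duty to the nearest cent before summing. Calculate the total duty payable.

$29,079.31

Line 1 (1245.72.41, Hesova, 1,316 liters, $57,061.76):
Code 1245.72.41 is under a tariff-rate quota (threshold 601 liters). In-quota: 601 liters at 6%; over-quota: 715 liters at 32.5%.
Pro-rata value split: in-quota = $57,061.76 × 601/1,316 = $26,059.36; over-quota = $57,061.76 − $26,059.36 = $31,002.40.
In-quota duty = $26,059.36 × 6% = $1,563.56. Over-quota duty = $31,002.40 × 32.5% = $10,075.78.
Line duty = $1,563.56 + $10,075.78 = $11,639.34.
Line 2 (3259.56.45, Hesova, 2,279 pairs, $190,615.56):
Base rate for 3259.56.45 is 13.5%.
Origin Hesova qualifies under the Casos–Hesova agreement and 3259.56.45 is covered: preferential rate 3.5% applies instead.
The additional-duty order on 3259.56.45 targets Drenador, not Hesova; it does not apply.
Duty = $190,615.56 × 3.5% = $6,671.54.
Line 3 (4330.96.56, Drenador, 90 units, $17,388.90):
Base rate for 4330.96.56 is 5.5% + $3.53/unit.
Additional duty on 4330.96.56 from Drenador: +54.6%. Applied ad valorem rate: 5.5% + 54.6% = 60.1%.
Duty = $17,388.90 × 60.1% + 90 × $3.53 = $10,768.43.
Total = $11,639.34 + $6,671.54 + $10,768.43 = $29,079.31.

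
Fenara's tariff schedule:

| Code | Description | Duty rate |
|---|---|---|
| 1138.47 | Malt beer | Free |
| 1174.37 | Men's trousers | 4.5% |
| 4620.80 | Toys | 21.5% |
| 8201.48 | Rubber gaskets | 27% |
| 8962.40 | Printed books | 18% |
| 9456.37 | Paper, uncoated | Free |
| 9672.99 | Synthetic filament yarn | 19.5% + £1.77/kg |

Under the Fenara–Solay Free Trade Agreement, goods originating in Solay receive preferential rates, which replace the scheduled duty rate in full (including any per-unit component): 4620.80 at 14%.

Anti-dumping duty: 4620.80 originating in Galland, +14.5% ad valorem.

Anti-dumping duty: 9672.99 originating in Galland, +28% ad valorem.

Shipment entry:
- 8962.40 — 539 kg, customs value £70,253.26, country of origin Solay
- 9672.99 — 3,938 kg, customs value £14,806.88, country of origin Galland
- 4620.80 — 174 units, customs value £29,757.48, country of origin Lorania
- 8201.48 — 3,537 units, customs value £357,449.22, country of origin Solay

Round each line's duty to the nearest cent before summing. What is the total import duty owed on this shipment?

£129,558.27

Line 1 (8962.40, Solay, 539 kg, £70,253.26):
Base rate for 8962.40 is 18%.
Origin Solay is the FTA partner but 8962.40 is not on the preference list; base rate stands.
Duty = £70,253.26 × 18% = £12,645.59.
Line 2 (9672.99, Galland, 3,938 kg, £14,806.88):
Base rate for 9672.99 is 19.5% + £1.77/kg.
Additional duty on 9672.99 from Galland: +28%. Applied ad valorem rate: 19.5% + 28% = 47.5%.
Duty = £14,806.88 × 47.5% + 3,938 × £1.77 = £14,003.53.
Line 3 (4620.80, Lorania, 174 units, £29,757.48):
Base rate for 4620.80 is 21.5%.
4620.80 has an FTA preferential rate, but origin Lorania is not Solay; base rate stands.
The additional-duty order on 4620.80 targets Galland, not Lorania; it does not apply.
Duty = £29,757.48 × 21.5% = £6,397.86.
Line 4 (8201.48, Solay, 3,537 units, £357,449.22):
Base rate for 8201.48 is 27%.
Origin Solay is the FTA partner but 8201.48 is not on the preference list; base rate stands.
Duty = £357,449.22 × 27% = £96,511.29.
Total = £12,645.59 + £14,003.53 + £6,397.86 + £96,511.29 = £129,558.27.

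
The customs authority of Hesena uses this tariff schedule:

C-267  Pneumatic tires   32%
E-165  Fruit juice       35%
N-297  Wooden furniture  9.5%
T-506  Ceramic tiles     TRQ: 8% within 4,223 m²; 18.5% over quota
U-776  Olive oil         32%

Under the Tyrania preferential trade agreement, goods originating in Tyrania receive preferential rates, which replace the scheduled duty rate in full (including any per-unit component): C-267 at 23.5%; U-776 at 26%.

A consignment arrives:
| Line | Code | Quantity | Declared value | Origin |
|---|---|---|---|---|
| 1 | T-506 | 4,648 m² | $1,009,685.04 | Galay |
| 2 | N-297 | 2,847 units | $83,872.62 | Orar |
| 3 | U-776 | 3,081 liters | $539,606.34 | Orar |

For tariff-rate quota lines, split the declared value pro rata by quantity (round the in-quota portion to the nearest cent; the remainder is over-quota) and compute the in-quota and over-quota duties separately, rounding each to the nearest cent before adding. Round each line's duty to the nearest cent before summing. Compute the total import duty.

Line 1 (T-506, Galay, 4,648 m², $1,009,685.04):
Code T-506 is under a tariff-rate quota (threshold 4,223 m²). In-quota: 4,223 m² at 8%; over-quota: 425 m² at 18.5%.
Pro-rata value split: in-quota = $1,009,685.04 × 4,223/4,648 = $917,362.29; over-quota = $1,009,685.04 − $917,362.29 = $92,322.75.
In-quota duty = $917,362.29 × 8% = $73,388.98. Over-quota duty = $92,322.75 × 18.5% = $17,079.71.
Line duty = $73,388.98 + $17,079.71 = $90,468.69.
Line 2 (N-297, Orar, 2,847 units, $83,872.62):
Base rate for N-297 is 9.5%.
Duty = $83,872.62 × 9.5% = $7,967.90.
Line 3 (U-776, Orar, 3,081 liters, $539,606.34):
Base rate for U-776 is 32%.
U-776 has an FTA preferential rate, but origin Orar is not Tyrania; base rate stands.
Duty = $539,606.34 × 32% = $172,674.03.
Total = $90,468.69 + $7,967.90 + $172,674.03 = $271,110.62.

$271,110.62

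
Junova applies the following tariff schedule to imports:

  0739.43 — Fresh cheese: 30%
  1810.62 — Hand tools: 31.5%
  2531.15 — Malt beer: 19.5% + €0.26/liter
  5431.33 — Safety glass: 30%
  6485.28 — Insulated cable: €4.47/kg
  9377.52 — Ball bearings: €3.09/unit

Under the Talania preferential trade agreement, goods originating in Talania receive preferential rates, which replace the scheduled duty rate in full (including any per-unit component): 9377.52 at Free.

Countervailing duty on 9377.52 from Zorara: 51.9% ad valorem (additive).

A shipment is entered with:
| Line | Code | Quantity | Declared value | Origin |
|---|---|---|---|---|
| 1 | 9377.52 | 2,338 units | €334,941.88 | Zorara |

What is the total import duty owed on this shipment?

€181,059.26

Line 1 (9377.52, Zorara, 2,338 units, €334,941.88):
Base rate for 9377.52 is €3.09/unit.
9377.52 has an FTA preferential rate, but origin Zorara is not Talania; base rate stands.
Additional duty on 9377.52 from Zorara: +51.9% ad valorem. Applied ad valorem rate = 51.9%.
Duty = €334,941.88 × 51.9% + 2,338 × €3.09 = €181,059.26.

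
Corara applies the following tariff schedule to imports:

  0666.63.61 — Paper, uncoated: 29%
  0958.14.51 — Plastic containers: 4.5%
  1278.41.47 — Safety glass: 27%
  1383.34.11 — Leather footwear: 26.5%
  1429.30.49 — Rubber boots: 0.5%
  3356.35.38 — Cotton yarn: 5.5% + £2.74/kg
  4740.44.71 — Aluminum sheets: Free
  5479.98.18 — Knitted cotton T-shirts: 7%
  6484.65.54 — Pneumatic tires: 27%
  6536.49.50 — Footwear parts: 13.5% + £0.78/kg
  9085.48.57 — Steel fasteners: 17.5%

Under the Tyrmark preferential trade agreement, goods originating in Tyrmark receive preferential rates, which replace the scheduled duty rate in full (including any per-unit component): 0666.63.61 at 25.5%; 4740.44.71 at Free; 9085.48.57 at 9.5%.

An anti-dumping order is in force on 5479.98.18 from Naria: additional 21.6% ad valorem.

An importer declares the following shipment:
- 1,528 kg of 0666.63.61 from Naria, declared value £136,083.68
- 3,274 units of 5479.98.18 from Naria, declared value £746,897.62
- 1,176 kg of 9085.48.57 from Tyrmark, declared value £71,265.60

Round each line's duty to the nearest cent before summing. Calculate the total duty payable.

£259,847.22

Line 1 (0666.63.61, Naria, 1,528 kg, £136,083.68):
Base rate for 0666.63.61 is 29%.
0666.63.61 has an FTA preferential rate, but origin Naria is not Tyrmark; base rate stands.
Duty = £136,083.68 × 29% = £39,464.27.
Line 2 (5479.98.18, Naria, 3,274 units, £746,897.62):
Base rate for 5479.98.18 is 7%.
Additional duty on 5479.98.18 from Naria: +21.6%. Applied ad valorem rate: 7% + 21.6% = 28.6%.
Duty = £746,897.62 × 28.6% = £213,612.72.
Line 3 (9085.48.57, Tyrmark, 1,176 kg, £71,265.60):
Base rate for 9085.48.57 is 17.5%.
Origin Tyrmark qualifies under the Corara–Tyrmark agreement and 9085.48.57 is covered: preferential rate 9.5% applies instead.
Duty = £71,265.60 × 9.5% = £6,770.23.
Total = £39,464.27 + £213,612.72 + £6,770.23 = £259,847.22.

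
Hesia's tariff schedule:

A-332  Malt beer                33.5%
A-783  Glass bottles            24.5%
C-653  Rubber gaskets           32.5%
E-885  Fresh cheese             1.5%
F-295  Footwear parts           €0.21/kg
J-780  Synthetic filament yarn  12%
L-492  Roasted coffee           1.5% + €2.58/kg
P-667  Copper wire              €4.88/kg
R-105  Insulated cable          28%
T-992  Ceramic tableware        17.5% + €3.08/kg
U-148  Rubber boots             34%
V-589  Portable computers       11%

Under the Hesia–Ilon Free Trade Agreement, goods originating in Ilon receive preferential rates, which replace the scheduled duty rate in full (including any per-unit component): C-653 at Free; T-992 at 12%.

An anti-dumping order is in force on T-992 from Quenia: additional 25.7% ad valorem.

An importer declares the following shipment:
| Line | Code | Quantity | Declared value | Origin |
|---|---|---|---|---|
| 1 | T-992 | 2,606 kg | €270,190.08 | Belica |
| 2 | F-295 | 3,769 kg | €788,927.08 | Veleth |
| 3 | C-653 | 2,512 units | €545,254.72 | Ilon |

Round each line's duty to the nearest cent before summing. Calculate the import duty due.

Line 1 (T-992, Belica, 2,606 kg, €270,190.08):
Base rate for T-992 is 17.5% + €3.08/kg.
T-992 has an FTA preferential rate, but origin Belica is not Ilon; base rate stands.
The additional-duty order on T-992 targets Quenia, not Belica; it does not apply.
Duty = €270,190.08 × 17.5% + 2,606 × €3.08 = €55,309.74.
Line 2 (F-295, Veleth, 3,769 kg, €788,927.08):
Base rate for F-295 is €0.21/kg.
Duty = 3,769 × €0.21 = €791.49.
Line 3 (C-653, Ilon, 2,512 units, €545,254.72):
Base rate for C-653 is 32.5%.
Origin Ilon qualifies under the Hesia–Ilon agreement and C-653 is covered: preferential rate Free applies instead.
Duty = €545,254.72 × 0% = €0.00.
Total = €55,309.74 + €791.49 + €0.00 = €56,101.23.

€56,101.23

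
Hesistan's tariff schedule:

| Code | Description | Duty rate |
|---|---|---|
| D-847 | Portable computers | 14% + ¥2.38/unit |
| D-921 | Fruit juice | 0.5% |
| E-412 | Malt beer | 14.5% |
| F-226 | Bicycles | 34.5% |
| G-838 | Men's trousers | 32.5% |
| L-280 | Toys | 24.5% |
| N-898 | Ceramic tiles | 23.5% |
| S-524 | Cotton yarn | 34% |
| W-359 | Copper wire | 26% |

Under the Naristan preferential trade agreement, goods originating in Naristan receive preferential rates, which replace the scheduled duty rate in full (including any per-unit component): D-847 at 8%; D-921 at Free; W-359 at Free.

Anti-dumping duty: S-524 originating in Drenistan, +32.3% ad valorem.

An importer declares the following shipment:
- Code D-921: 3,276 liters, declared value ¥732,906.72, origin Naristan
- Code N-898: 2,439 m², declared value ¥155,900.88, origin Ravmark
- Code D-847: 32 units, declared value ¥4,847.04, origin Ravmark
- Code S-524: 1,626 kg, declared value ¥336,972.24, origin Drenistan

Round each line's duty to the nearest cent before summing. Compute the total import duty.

¥260,804.06

Line 1 (D-921, Naristan, 3,276 liters, ¥732,906.72):
Base rate for D-921 is 0.5%.
Origin Naristan qualifies under the Hesistan–Naristan agreement and D-921 is covered: preferential rate Free applies instead.
Duty = ¥732,906.72 × 0% = ¥0.00.
Line 2 (N-898, Ravmark, 2,439 m², ¥155,900.88):
Base rate for N-898 is 23.5%.
Duty = ¥155,900.88 × 23.5% = ¥36,636.71.
Line 3 (D-847, Ravmark, 32 units, ¥4,847.04):
Base rate for D-847 is 14% + ¥2.38/unit.
D-847 has an FTA preferential rate, but origin Ravmark is not Naristan; base rate stands.
Duty = ¥4,847.04 × 14% + 32 × ¥2.38 = ¥754.75.
Line 4 (S-524, Drenistan, 1,626 kg, ¥336,972.24):
Base rate for S-524 is 34%.
Additional duty on S-524 from Drenistan: +32.3%. Applied ad valorem rate: 34% + 32.3% = 66.3%.
Duty = ¥336,972.24 × 66.3% = ¥223,412.60.
Total = ¥0.00 + ¥36,636.71 + ¥754.75 + ¥223,412.60 = ¥260,804.06.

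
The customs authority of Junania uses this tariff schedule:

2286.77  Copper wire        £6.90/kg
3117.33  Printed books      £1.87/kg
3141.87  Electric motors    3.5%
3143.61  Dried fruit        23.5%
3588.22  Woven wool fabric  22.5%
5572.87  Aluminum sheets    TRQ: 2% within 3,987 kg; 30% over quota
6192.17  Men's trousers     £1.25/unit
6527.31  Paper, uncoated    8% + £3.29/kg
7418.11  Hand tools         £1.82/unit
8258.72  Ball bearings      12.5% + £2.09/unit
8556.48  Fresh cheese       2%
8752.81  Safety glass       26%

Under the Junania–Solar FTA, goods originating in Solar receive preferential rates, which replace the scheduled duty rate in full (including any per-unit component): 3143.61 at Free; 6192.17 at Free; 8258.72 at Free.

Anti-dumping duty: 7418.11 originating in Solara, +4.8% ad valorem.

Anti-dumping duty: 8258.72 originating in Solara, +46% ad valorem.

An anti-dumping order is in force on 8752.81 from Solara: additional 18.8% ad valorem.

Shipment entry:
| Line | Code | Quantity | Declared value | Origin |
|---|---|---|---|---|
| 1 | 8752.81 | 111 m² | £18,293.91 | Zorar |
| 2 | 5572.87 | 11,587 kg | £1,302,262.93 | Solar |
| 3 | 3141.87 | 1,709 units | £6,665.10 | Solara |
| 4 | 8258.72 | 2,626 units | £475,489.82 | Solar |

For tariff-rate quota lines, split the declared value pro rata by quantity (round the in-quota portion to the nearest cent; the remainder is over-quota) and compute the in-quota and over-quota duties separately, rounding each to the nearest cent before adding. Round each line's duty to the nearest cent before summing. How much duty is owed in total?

£270,200.88

Line 1 (8752.81, Zorar, 111 m², £18,293.91):
Base rate for 8752.81 is 26%.
The additional-duty order on 8752.81 targets Solara, not Zorar; it does not apply.
Duty = £18,293.91 × 26% = £4,756.42.
Line 2 (5572.87, Solar, 11,587 kg, £1,302,262.93):
Code 5572.87 is under a tariff-rate quota (threshold 3,987 kg). In-quota: 3,987 kg at 2%; over-quota: 7,600 kg at 30%.
Pro-rata value split: in-quota = £1,302,262.93 × 3,987/11,587 = £448,098.93; over-quota = £1,302,262.93 − £448,098.93 = £854,164.00.
In-quota duty = £448,098.93 × 2% = £8,961.98. Over-quota duty = £854,164.00 × 30% = £256,249.20.
Line duty = £8,961.98 + £256,249.20 = £265,211.18.
Line 3 (3141.87, Solara, 1,709 units, £6,665.10):
Base rate for 3141.87 is 3.5%.
Duty = £6,665.10 × 3.5% = £233.28.
Line 4 (8258.72, Solar, 2,626 units, £475,489.82):
Base rate for 8258.72 is 12.5% + £2.09/unit.
Origin Solar qualifies under the Junania–Solar agreement and 8258.72 is covered: preferential rate Free applies instead.
The additional-duty order on 8258.72 targets Solara, not Solar; it does not apply.
Duty = £475,489.82 × 0% = £0.00.
Total = £4,756.42 + £265,211.18 + £233.28 + £0.00 = £270,200.88.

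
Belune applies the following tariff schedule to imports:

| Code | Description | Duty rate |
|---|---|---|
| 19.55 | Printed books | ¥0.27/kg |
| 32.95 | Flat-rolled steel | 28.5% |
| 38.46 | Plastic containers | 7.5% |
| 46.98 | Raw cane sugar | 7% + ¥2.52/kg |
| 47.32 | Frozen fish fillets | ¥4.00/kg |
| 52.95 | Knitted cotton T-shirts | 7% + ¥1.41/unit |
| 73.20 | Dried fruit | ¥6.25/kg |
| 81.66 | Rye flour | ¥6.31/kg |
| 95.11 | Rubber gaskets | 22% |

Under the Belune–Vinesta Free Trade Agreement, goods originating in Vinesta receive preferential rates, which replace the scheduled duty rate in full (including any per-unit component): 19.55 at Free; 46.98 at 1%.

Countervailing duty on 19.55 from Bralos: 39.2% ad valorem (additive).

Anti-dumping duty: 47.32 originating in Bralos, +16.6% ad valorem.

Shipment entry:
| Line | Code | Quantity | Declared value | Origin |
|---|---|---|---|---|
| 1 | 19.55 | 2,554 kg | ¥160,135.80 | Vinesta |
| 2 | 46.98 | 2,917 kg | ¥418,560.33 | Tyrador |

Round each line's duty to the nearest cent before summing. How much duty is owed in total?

¥36,650.06

Line 1 (19.55, Vinesta, 2,554 kg, ¥160,135.80):
Base rate for 19.55 is ¥0.27/kg.
Origin Vinesta qualifies under the Belune–Vinesta agreement and 19.55 is covered: preferential rate Free applies instead.
The additional-duty order on 19.55 targets Bralos, not Vinesta; it does not apply.
Duty = ¥160,135.80 × 0% = ¥0.00.
Line 2 (46.98, Tyrador, 2,917 kg, ¥418,560.33):
Base rate for 46.98 is 7% + ¥2.52/kg.
46.98 has an FTA preferential rate, but origin Tyrador is not Vinesta; base rate stands.
Duty = ¥418,560.33 × 7% + 2,917 × ¥2.52 = ¥36,650.06.
Total = ¥0.00 + ¥36,650.06 = ¥36,650.06.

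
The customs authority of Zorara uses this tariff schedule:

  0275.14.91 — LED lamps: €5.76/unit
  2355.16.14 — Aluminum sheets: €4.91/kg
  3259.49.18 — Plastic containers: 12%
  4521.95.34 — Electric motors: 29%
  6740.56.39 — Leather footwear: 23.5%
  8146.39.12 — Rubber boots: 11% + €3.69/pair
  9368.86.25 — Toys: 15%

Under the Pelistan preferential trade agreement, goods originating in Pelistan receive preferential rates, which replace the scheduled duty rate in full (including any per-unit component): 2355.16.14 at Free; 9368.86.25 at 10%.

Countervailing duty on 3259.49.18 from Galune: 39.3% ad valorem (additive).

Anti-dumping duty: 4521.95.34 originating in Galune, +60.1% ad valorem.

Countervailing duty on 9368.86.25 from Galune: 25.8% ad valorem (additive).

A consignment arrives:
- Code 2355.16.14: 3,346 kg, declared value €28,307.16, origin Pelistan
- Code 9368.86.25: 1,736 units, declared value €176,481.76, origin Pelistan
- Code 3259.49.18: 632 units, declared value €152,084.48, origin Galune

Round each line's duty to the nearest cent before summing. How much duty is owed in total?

€95,667.52

Line 1 (2355.16.14, Pelistan, 3,346 kg, €28,307.16):
Base rate for 2355.16.14 is €4.91/kg.
Origin Pelistan qualifies under the Zorara–Pelistan agreement and 2355.16.14 is covered: preferential rate Free applies instead.
Duty = €28,307.16 × 0% = €0.00.
Line 2 (9368.86.25, Pelistan, 1,736 units, €176,481.76):
Base rate for 9368.86.25 is 15%.
Origin Pelistan qualifies under the Zorara–Pelistan agreement and 9368.86.25 is covered: preferential rate 10% applies instead.
The additional-duty order on 9368.86.25 targets Galune, not Pelistan; it does not apply.
Duty = €176,481.76 × 10% = €17,648.18.
Line 3 (3259.49.18, Galune, 632 units, €152,084.48):
Base rate for 3259.49.18 is 12%.
Additional duty on 3259.49.18 from Galune: +39.3%. Applied ad valorem rate: 12% + 39.3% = 51.3%.
Duty = €152,084.48 × 51.3% = €78,019.34.
Total = €0.00 + €17,648.18 + €78,019.34 = €95,667.52.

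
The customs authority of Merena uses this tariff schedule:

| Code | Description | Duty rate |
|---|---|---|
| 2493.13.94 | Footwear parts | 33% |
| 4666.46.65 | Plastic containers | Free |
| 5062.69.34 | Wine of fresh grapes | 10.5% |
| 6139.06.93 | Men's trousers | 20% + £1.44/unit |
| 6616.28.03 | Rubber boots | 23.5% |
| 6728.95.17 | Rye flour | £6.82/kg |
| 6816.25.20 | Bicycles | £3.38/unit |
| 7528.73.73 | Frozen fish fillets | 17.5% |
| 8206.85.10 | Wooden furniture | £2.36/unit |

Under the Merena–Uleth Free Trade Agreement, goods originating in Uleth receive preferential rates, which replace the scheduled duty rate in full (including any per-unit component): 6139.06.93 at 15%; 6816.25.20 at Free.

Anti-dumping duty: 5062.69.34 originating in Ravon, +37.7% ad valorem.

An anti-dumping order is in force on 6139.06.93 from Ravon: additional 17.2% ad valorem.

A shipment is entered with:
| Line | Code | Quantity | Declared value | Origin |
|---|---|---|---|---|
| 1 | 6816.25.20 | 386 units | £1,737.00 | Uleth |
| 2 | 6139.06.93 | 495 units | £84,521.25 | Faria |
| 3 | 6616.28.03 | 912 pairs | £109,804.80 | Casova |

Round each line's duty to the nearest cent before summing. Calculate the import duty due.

£43,421.18

Line 1 (6816.25.20, Uleth, 386 units, £1,737.00):
Base rate for 6816.25.20 is £3.38/unit.
Origin Uleth qualifies under the Merena–Uleth agreement and 6816.25.20 is covered: preferential rate Free applies instead.
Duty = £1,737.00 × 0% = £0.00.
Line 2 (6139.06.93, Faria, 495 units, £84,521.25):
Base rate for 6139.06.93 is 20% + £1.44/unit.
6139.06.93 has an FTA preferential rate, but origin Faria is not Uleth; base rate stands.
The additional-duty order on 6139.06.93 targets Ravon, not Faria; it does not apply.
Duty = £84,521.25 × 20% + 495 × £1.44 = £17,617.05.
Line 3 (6616.28.03, Casova, 912 pairs, £109,804.80):
Base rate for 6616.28.03 is 23.5%.
Duty = £109,804.80 × 23.5% = £25,804.13.
Total = £0.00 + £17,617.05 + £25,804.13 = £43,421.18.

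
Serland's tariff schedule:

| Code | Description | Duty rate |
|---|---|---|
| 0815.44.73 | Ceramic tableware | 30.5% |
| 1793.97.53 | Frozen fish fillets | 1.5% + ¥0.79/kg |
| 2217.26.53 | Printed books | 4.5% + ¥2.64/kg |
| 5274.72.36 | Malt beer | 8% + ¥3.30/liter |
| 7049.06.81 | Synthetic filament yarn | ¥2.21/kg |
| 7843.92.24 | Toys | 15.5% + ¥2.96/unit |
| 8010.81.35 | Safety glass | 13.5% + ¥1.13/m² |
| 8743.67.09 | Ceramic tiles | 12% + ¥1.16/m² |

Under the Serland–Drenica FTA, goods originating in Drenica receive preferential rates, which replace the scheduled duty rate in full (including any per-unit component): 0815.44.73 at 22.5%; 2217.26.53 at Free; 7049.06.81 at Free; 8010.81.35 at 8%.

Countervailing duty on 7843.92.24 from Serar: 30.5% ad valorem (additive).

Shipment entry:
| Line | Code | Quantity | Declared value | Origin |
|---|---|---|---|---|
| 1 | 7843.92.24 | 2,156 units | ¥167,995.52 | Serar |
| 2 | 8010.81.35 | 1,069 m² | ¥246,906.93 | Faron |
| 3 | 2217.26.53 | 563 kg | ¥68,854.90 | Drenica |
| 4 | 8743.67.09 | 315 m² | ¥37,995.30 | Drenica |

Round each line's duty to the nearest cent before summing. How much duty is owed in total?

¥123,124.95

Line 1 (7843.92.24, Serar, 2,156 units, ¥167,995.52):
Base rate for 7843.92.24 is 15.5% + ¥2.96/unit.
Additional duty on 7843.92.24 from Serar: +30.5%. Applied ad valorem rate: 15.5% + 30.5% = 46%.
Duty = ¥167,995.52 × 46% + 2,156 × ¥2.96 = ¥83,659.70.
Line 2 (8010.81.35, Faron, 1,069 m², ¥246,906.93):
Base rate for 8010.81.35 is 13.5% + ¥1.13/m².
8010.81.35 has an FTA preferential rate, but origin Faron is not Drenica; base rate stands.
Duty = ¥246,906.93 × 13.5% + 1,069 × ¥1.13 = ¥34,540.41.
Line 3 (2217.26.53, Drenica, 563 kg, ¥68,854.90):
Base rate for 2217.26.53 is 4.5% + ¥2.64/kg.
Origin Drenica qualifies under the Serland–Drenica agreement and 2217.26.53 is covered: preferential rate Free applies instead.
Duty = ¥68,854.90 × 0% = ¥0.00.
Line 4 (8743.67.09, Drenica, 315 m², ¥37,995.30):
Base rate for 8743.67.09 is 12% + ¥1.16/m².
Origin Drenica is the FTA partner but 8743.67.09 is not on the preference list; base rate stands.
Duty = ¥37,995.30 × 12% + 315 × ¥1.16 = ¥4,924.84.
Total = ¥83,659.70 + ¥34,540.41 + ¥0.00 + ¥4,924.84 = ¥123,124.95.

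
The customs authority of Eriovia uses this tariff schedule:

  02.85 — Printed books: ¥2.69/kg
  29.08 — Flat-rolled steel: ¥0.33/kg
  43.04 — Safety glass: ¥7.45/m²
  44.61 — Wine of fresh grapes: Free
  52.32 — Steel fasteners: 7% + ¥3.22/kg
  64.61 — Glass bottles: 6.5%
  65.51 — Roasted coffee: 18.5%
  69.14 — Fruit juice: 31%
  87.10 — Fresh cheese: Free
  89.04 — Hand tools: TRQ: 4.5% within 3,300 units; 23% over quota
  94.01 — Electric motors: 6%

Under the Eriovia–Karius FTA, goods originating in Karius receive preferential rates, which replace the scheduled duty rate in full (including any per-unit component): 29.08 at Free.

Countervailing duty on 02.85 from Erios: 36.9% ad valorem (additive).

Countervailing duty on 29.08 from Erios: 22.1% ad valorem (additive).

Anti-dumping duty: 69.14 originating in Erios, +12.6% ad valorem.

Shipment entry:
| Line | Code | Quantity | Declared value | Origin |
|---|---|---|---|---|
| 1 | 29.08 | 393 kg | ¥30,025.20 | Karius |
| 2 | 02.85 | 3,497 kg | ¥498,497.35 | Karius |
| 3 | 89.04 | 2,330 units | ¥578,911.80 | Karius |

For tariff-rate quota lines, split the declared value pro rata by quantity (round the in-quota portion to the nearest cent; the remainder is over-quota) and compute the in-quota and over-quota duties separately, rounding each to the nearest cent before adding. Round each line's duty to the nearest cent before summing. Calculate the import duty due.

¥35,457.96

Line 1 (29.08, Karius, 393 kg, ¥30,025.20):
Base rate for 29.08 is ¥0.33/kg.
Origin Karius qualifies under the Eriovia–Karius agreement and 29.08 is covered: preferential rate Free applies instead.
The additional-duty order on 29.08 targets Erios, not Karius; it does not apply.
Duty = ¥30,025.20 × 0% = ¥0.00.
Line 2 (02.85, Karius, 3,497 kg, ¥498,497.35):
Base rate for 02.85 is ¥2.69/kg.
Origin Karius is the FTA partner but 02.85 is not on the preference list; base rate stands.
The additional-duty order on 02.85 targets Erios, not Karius; it does not apply.
Duty = 3,497 × ¥2.69 = ¥9,406.93.
Line 3 (89.04, Karius, 2,330 units, ¥578,911.80):
Code 89.04 is under a tariff-rate quota (threshold 3,300 units). Quantity 2,330 units is within the quota, so the in-quota rate 4.5% applies to the full value.
Duty = ¥578,911.80 × 4.5% = ¥26,051.03.
Total = ¥0.00 + ¥9,406.93 + ¥26,051.03 = ¥35,457.96.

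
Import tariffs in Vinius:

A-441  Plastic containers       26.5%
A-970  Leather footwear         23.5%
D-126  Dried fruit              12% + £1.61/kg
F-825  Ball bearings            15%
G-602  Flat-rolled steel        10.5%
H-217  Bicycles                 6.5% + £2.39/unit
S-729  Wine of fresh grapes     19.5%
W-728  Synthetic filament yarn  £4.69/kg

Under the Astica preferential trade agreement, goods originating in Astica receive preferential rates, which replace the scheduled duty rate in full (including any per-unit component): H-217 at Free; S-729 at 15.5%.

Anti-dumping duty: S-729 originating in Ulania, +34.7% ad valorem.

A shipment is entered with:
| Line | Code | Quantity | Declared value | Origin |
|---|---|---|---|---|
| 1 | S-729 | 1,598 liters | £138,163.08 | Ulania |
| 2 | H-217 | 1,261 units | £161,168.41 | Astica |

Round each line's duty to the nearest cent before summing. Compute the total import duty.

£74,884.39

Line 1 (S-729, Ulania, 1,598 liters, £138,163.08):
Base rate for S-729 is 19.5%.
S-729 has an FTA preferential rate, but origin Ulania is not Astica; base rate stands.
Additional duty on S-729 from Ulania: +34.7%. Applied ad valorem rate: 19.5% + 34.7% = 54.2%.
Duty = £138,163.08 × 54.2% = £74,884.39.
Line 2 (H-217, Astica, 1,261 units, £161,168.41):
Base rate for H-217 is 6.5% + £2.39/unit.
Origin Astica qualifies under the Vinius–Astica agreement and H-217 is covered: preferential rate Free applies instead.
Duty = £161,168.41 × 0% = £0.00.
Total = £74,884.39 + £0.00 = £74,884.39.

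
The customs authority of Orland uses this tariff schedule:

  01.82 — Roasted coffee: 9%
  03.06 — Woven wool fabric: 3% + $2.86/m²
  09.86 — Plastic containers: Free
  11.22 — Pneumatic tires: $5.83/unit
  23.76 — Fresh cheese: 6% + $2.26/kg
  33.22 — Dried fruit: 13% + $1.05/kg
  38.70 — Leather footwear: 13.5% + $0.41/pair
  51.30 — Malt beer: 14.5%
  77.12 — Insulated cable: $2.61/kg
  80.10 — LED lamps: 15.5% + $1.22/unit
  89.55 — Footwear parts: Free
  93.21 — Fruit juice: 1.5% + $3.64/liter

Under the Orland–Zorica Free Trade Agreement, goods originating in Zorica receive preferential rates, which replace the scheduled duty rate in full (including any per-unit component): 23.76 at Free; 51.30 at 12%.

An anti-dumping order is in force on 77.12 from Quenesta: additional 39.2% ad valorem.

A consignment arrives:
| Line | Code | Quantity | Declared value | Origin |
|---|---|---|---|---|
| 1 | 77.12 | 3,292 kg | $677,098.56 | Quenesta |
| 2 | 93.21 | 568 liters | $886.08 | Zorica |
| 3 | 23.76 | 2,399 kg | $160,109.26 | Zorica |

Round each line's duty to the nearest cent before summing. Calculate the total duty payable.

Line 1 (77.12, Quenesta, 3,292 kg, $677,098.56):
Base rate for 77.12 is $2.61/kg.
Additional duty on 77.12 from Quenesta: +39.2% ad valorem. Applied ad valorem rate = 39.2%.
Duty = $677,098.56 × 39.2% + 3,292 × $2.61 = $274,014.76.
Line 2 (93.21, Zorica, 568 liters, $886.08):
Base rate for 93.21 is 1.5% + $3.64/liter.
Origin Zorica is the FTA partner but 93.21 is not on the preference list; base rate stands.
Duty = $886.08 × 1.5% + 568 × $3.64 = $2,080.81.
Line 3 (23.76, Zorica, 2,399 kg, $160,109.26):
Base rate for 23.76 is 6% + $2.26/kg.
Origin Zorica qualifies under the Orland–Zorica agreement and 23.76 is covered: preferential rate Free applies instead.
Duty = $160,109.26 × 0% = $0.00.
Total = $274,014.76 + $2,080.81 + $0.00 = $276,095.57.

$276,095.57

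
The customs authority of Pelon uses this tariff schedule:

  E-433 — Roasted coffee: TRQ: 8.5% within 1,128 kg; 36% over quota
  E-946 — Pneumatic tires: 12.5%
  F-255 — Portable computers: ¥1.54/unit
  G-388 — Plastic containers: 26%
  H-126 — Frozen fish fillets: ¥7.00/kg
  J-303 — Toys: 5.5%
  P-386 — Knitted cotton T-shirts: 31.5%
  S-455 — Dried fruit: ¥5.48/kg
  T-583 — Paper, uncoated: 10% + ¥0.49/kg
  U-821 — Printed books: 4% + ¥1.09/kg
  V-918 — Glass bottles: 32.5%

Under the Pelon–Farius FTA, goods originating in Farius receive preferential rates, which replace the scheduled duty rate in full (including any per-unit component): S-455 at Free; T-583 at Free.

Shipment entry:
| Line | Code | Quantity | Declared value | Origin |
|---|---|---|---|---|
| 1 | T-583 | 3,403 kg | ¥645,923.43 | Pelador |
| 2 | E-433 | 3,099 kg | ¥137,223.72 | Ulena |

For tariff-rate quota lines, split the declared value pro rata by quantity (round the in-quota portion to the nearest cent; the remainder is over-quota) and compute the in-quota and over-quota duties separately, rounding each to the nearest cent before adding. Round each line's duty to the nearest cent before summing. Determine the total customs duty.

¥101,924.70

Line 1 (T-583, Pelador, 3,403 kg, ¥645,923.43):
Base rate for T-583 is 10% + ¥0.49/kg.
T-583 has an FTA preferential rate, but origin Pelador is not Farius; base rate stands.
Duty = ¥645,923.43 × 10% + 3,403 × ¥0.49 = ¥66,259.81.
Line 2 (E-433, Ulena, 3,099 kg, ¥137,223.72):
Code E-433 is under a tariff-rate quota (threshold 1,128 kg). In-quota: 1,128 kg at 8.5%; over-quota: 1,971 kg at 36%.
Pro-rata value split: in-quota = ¥137,223.72 × 1,128/3,099 = ¥49,947.84; over-quota = ¥137,223.72 − ¥49,947.84 = ¥87,275.88.
In-quota duty = ¥49,947.84 × 8.5% = ¥4,245.57. Over-quota duty = ¥87,275.88 × 36% = ¥31,419.32.
Line duty = ¥4,245.57 + ¥31,419.32 = ¥35,664.89.
Total = ¥66,259.81 + ¥35,664.89 = ¥101,924.70.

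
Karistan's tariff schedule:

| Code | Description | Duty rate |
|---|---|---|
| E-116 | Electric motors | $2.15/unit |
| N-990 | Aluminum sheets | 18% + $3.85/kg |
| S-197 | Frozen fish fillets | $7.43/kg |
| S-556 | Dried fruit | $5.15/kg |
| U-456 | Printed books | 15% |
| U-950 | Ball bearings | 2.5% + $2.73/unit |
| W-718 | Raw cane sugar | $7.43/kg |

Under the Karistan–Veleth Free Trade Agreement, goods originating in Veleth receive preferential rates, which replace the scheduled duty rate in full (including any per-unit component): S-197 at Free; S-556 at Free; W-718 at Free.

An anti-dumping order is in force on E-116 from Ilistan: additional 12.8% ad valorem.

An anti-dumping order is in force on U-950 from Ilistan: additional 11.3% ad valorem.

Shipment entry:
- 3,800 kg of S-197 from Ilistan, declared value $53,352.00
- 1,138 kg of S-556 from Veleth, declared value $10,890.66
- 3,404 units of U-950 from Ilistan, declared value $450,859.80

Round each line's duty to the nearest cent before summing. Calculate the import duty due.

Line 1 (S-197, Ilistan, 3,800 kg, $53,352.00):
Base rate for S-197 is $7.43/kg.
S-197 has an FTA preferential rate, but origin Ilistan is not Veleth; base rate stands.
Duty = 3,800 × $7.43 = $28,234.00.
Line 2 (S-556, Veleth, 1,138 kg, $10,890.66):
Base rate for S-556 is $5.15/kg.
Origin Veleth qualifies under the Karistan–Veleth agreement and S-556 is covered: preferential rate Free applies instead.
Duty = $10,890.66 × 0% = $0.00.
Line 3 (U-950, Ilistan, 3,404 units, $450,859.80):
Base rate for U-950 is 2.5% + $2.73/unit.
Additional duty on U-950 from Ilistan: +11.3%. Applied ad valorem rate: 2.5% + 11.3% = 13.8%.
Duty = $450,859.80 × 13.8% + 3,404 × $2.73 = $71,511.57.
Total = $28,234.00 + $0.00 + $71,511.57 = $99,745.57.

$99,745.57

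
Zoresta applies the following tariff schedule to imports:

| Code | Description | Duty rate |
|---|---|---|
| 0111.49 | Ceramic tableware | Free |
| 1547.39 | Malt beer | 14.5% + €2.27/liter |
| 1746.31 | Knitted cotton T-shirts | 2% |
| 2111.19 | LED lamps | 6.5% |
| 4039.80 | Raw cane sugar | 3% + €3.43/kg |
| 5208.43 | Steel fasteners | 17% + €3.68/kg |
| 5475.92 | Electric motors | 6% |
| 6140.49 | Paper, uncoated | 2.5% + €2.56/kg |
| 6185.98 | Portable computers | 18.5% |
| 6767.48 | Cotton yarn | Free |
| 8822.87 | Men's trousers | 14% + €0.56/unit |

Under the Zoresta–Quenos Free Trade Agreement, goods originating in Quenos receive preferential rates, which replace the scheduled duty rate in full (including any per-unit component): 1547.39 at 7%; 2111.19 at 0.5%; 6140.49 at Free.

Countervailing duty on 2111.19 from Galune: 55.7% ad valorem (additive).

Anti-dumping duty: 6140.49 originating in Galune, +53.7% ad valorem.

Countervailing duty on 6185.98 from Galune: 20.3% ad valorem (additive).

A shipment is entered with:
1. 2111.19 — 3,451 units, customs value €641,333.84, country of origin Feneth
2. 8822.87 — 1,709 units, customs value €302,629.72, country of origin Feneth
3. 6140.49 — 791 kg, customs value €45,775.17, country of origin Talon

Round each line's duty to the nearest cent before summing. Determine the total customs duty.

Line 1 (2111.19, Feneth, 3,451 units, €641,333.84):
Base rate for 2111.19 is 6.5%.
2111.19 has an FTA preferential rate, but origin Feneth is not Quenos; base rate stands.
The additional-duty order on 2111.19 targets Galune, not Feneth; it does not apply.
Duty = €641,333.84 × 6.5% = €41,686.70.
Line 2 (8822.87, Feneth, 1,709 units, €302,629.72):
Base rate for 8822.87 is 14% + €0.56/unit.
Duty = €302,629.72 × 14% + 1,709 × €0.56 = €43,325.20.
Line 3 (6140.49, Talon, 791 kg, €45,775.17):
Base rate for 6140.49 is 2.5% + €2.56/kg.
6140.49 has an FTA preferential rate, but origin Talon is not Quenos; base rate stands.
The additional-duty order on 6140.49 targets Galune, not Talon; it does not apply.
Duty = €45,775.17 × 2.5% + 791 × €2.56 = €3,169.34.
Total = €41,686.70 + €43,325.20 + €3,169.34 = €88,181.24.

€88,181.24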